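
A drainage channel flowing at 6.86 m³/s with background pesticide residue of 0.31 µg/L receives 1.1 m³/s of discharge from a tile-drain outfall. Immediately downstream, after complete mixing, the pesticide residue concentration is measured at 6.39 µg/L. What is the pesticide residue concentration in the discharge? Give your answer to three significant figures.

Mass balance: 6.860·0.3100 + 1.100·Cₑ = 7.960·6.390
→ Cₑ = (7.960·6.390 − 6.860·0.3100) / 1.100 = 44.31 µg/L.

44.3 µg/L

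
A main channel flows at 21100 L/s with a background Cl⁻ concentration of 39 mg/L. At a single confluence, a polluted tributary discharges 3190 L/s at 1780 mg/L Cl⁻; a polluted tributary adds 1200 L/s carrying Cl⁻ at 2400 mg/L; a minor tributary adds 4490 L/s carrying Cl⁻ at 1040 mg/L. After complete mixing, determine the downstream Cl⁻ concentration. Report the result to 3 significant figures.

469 mg/L

Conservation of mass: C = (21100·39.00 + 3190·1780 + 1200·2400 + 4490·1040) / 29980 = 14050000/29980 = 468.7 mg/L.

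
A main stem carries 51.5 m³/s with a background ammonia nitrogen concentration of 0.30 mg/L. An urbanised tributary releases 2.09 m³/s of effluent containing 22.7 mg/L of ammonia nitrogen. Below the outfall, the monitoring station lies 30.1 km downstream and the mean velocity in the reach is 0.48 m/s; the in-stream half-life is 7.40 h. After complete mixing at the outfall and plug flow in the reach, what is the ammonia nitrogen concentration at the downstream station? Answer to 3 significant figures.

0.230 mg/L

Mixed concentration C = ΣQC/ΣQ = (51.50·0.3000 + 2.090·22.70) / 53.59 = 62.89/53.59 = 1.174 mg/L.
Travel time t = 30.1·1000 / 0.48 = 62710 s = 17.42 h.
Half-life 7.40 h → k = ln 2 / 7.40 = 0.09367 h⁻¹ = 2.248 d⁻¹.
First-order decay: C = 1.174·exp(−k·t) = 1.174·0.1956 = 0.2296 mg/L.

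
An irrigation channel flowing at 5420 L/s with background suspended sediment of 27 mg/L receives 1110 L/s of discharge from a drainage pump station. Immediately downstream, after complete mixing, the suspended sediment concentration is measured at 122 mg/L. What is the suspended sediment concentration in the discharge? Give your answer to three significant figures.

Mass balance: 5420·27.00 + 1110·Cₑ = 6530·122.0
→ Cₑ = (6530·122.0 − 5420·27.00) / 1110 = 585.9 mg/L.

586 mg/L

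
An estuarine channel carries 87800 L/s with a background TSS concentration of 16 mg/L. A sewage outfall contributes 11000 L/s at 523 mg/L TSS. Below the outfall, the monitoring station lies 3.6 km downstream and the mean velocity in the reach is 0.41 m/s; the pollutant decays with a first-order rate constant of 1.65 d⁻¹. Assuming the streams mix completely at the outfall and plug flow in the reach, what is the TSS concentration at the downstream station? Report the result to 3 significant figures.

61.3 mg/L

Flow-weighted average: C = (87800·16.00 + 11000·523.0) / 98800 = 7158000/98800 = 72.45 mg/L.
Travel time t = 3.6·1000 / 0.41 = 8780 s = 2.439 h.
First-order decay: C = 72.45·exp(−k·t) = 72.45·0.8456 = 61.26 mg/L.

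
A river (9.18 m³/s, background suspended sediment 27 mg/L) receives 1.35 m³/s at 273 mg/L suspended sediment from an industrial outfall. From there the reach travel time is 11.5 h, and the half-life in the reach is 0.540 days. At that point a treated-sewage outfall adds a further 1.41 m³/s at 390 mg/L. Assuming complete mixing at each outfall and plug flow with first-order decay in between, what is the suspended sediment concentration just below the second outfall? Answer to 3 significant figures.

Mass balance: C = (9.180·27.00 + 1.350·273.0) / 10.53 = 616.4/10.53 = 58.54 mg/L; combined flow 10.53 m³/s.
Half-life 0.540 d → k = ln 2 / 0.540 = 1.284 d⁻¹.
Decay over the reach: 58.54·exp(−kt) = 58.54·0.5406 = 31.65 mg/L.
Second outfall: C = (10.53·31.65 + 1.410·390.0)/11.94 = 73.96 mg/L.

74.0 mg/L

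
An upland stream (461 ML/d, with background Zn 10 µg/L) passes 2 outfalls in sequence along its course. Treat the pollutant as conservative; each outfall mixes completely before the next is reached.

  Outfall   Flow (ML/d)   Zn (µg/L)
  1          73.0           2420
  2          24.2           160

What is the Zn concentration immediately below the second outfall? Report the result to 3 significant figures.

After outfall 1: Q = 461.0 + 73.00 = 534.0 ML/d; C = (461.0·10.00 + 73.00·2420)/534.0 = 339.5 µg/L.
After outfall 2: Q = 534.0 + 24.20 = 558.2 ML/d; C = (534.0·339.5 + 24.20·160.0)/558.2 = 331.7 µg/L.

332 µg/L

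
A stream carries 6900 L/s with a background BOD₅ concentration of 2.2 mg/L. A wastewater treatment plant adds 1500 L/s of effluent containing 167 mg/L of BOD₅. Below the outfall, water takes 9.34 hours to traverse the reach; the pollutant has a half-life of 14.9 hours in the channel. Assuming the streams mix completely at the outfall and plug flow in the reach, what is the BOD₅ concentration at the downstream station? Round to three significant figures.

20.5 mg/L

After mixing, C = (6900·2.200 + 1500·167.0) / 8400 = 265700/8400 = 31.63 mg/L.
Half-life 14.9 h → k = ln 2 / 14.9 = 0.04652 h⁻¹ = 1.116 d⁻¹.
First-order decay: C = 31.63·exp(−k·t) = 31.63·0.6476 = 20.48 mg/L.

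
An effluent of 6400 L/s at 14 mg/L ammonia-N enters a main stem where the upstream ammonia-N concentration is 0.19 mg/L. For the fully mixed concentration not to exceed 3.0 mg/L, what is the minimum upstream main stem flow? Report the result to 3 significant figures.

25100 L/s

Set C_mix = 3.0: (Q·0.1900 + 6400·14.00) / (Q + 6400) = 3.0
→ Q = 6400·(14.00 − 3.0)/(3.0 − 0.1900) = 25050 L/s.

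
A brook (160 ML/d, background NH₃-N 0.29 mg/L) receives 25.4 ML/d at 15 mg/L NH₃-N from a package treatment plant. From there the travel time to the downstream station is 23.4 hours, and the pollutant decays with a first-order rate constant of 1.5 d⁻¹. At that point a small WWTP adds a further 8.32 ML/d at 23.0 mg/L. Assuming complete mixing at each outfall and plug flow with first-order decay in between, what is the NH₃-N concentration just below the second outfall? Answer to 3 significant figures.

Mixed concentration C = ΣQC/ΣQ = (160.0·0.2900 + 25.40·15.00) / 185.4 = 427.4/185.4 = 2.305 mg/L; combined flow 185.4 ML/d.
After decay, C = 2.305 × e^(−kt) = 2.305 × 0.2317 = 0.5340 mg/L.
At the second outfall, C = (185.4·0.5340 + 8.320·23.00) / (185.4 + 8.320) = 1.499 mg/L.

1.50 mg/L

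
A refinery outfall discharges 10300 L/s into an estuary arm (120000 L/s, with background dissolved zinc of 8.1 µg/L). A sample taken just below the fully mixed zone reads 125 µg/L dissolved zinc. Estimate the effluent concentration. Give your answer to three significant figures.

Mass balance: 120000·8.100 + 10300·Cₑ = 130300·125.0
→ Cₑ = (130300·125.0 − 120000·8.100) / 10300 = 1487 µg/L.

1490 µg/L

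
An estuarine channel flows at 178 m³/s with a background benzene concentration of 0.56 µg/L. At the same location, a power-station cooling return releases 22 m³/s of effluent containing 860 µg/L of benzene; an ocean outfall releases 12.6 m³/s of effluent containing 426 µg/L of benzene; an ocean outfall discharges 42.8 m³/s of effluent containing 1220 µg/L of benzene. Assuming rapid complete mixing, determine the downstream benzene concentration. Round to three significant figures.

Flow-weighted average: C = (178.0·0.5600 + 22.00·860.0 + 12.60·426.0 + 42.80·1220) / 255.4 = 76600/255.4 = 299.9 µg/L.

300 µg/L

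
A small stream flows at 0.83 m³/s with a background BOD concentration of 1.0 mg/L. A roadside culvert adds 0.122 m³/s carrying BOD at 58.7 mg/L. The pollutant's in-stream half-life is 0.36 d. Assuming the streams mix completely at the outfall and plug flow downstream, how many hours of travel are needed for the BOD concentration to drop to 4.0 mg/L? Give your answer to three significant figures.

9.24 h

Mixed concentration C = ΣQC/ΣQ = (0.8300·1.000 + 0.1220·58.70) / 0.9520 = 7.991/0.9520 = 8.394 mg/L.
Half-life 0.36 d → k = ln 2 / 0.36 = 1.925 d⁻¹.
8.394·exp(−k·t) = 4.0 → t = ln(8.394/4.0)/k = 33260 s = 9.240 h.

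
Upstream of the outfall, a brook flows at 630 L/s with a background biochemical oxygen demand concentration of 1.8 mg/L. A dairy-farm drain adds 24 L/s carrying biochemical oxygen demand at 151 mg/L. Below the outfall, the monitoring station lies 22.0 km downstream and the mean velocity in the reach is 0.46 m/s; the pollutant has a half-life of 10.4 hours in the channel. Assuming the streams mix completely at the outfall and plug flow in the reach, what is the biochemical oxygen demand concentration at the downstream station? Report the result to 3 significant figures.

3.00 mg/L

Conservation of mass: C = (630.0·1.800 + 24.00·151.0) / 654.0 = 4758/654.0 = 7.275 mg/L.
Travel time t = 22.0·1000 / 0.46 = 47830 s = 13.29 h.
Half-life 10.4 h → k = ln 2 / 10.4 = 0.06665 h⁻¹ = 1.600 d⁻¹.
First-order decay: C = 7.275·exp(−k·t) = 7.275·0.4125 = 3.001 mg/L.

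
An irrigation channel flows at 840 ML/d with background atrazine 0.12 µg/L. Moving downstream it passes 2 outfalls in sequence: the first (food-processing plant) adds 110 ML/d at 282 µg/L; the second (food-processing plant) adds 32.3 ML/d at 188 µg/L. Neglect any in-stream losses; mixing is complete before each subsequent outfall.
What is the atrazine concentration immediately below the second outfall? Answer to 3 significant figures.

Outfall 1: combined Q = 950.0 ML/d; C = (840.0·0.1200 + 110.0·282.0)/950.0 = 32.76 µg/L.
Outfall 2: combined Q = 982.3 ML/d; C = (950.0·32.76 + 32.30·188.0)/982.3 = 37.86 µg/L.

37.9 µg/L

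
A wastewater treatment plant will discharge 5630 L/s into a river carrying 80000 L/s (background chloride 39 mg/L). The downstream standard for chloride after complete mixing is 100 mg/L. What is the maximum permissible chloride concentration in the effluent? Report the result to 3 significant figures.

At the limit, (Qr·Cr + Qe·Cₑ)/(Qr + Qe) = 100:
Cₑ = (85630·100 − 80000·39.00) / 5630 = 966.8 mg/L.

967 mg/L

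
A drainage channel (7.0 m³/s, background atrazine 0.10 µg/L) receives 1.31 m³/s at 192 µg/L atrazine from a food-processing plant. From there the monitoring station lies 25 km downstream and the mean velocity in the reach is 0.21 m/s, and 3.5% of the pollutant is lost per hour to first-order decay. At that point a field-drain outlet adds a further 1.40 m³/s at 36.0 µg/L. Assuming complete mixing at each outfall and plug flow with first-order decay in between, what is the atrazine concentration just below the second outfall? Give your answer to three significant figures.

13.2 µg/L

Flow-weighted average: C = (7.000·0.1000 + 1.310·192.0) / 8.310 = 252.2/8.310 = 30.35 µg/L; combined flow 8.310 m³/s.
Travel time t = 25·1000 / 0.21 = 119000 s = 33.07 h.
3.5%/h lost → k = −ln(1 − 0.035) = 0.03563 h⁻¹.
Decay over the reach: 30.35·exp(−kt) = 30.35·0.3078 = 9.344 µg/L.
At the second outfall, C = (8.310·9.344 + 1.400·36.00) / (8.310 + 1.400) = 13.19 µg/L.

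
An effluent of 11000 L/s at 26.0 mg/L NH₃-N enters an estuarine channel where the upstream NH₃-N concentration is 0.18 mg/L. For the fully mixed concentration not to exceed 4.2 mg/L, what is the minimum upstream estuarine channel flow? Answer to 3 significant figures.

Set C_mix = 4.2: (Q·0.1800 + 11000·26.00) / (Q + 11000) = 4.2
→ Q = 11000·(26.00 − 4.2)/(4.2 − 0.1800) = 59650 L/s.

59700 L/s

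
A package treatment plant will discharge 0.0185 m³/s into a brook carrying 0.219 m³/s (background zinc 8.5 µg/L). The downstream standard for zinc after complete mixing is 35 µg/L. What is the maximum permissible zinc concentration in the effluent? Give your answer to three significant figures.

349 µg/L

At the limit, (Qr·Cr + Qe·Cₑ)/(Qr + Qe) = 35:
Cₑ = (0.2375·35 − 0.2190·8.500) / 0.01850 = 348.7 µg/L.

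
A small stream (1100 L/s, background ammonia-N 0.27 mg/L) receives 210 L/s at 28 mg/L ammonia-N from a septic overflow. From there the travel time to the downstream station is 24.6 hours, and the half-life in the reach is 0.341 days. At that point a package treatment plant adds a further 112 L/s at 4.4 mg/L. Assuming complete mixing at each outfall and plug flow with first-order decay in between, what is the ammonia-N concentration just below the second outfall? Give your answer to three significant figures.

After mixing, C = (1100·0.2700 + 210.0·28.00) / 1310 = 6177/1310 = 4.715 mg/L; combined flow 1310 L/s.
Half-life 0.341 d → k = ln 2 / 0.341 = 2.033 d⁻¹.
Applying C = C₀e^(−kt): 4.715 × 0.1245 = 0.5870 mg/L.
At the second outfall, C = (1310·0.5870 + 112.0·4.400) / (1310 + 112.0) = 0.8873 mg/L.

0.887 mg/L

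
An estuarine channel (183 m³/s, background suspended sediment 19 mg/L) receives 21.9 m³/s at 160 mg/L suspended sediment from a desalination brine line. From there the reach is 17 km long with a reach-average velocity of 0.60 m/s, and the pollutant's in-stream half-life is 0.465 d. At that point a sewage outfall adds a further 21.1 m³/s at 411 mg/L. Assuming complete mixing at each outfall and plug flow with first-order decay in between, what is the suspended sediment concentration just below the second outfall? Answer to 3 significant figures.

Conservation of mass: C = (183.0·19.00 + 21.90·160.0) / 204.9 = 6981/204.9 = 34.07 mg/L; combined flow 204.9 m³/s.
Travel time t = 17·1000 / 0.60 = 28330 s = 7.870 h.
Half-life 0.465 d → k = ln 2 / 0.465 = 1.491 d⁻¹.
After decay, C = 34.07 × e^(−kt) = 34.07 × 0.6133 = 20.90 mg/L.
Second outfall: C = (204.9·20.90 + 21.10·411.0)/226.0 = 57.32 mg/L.

57.3 mg/L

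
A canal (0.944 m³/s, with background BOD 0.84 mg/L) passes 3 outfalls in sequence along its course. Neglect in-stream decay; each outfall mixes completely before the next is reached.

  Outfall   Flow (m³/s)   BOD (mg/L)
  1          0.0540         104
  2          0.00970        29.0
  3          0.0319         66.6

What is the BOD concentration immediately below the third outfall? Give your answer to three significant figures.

After outfall 1: Q = 0.9440 + 0.05400 = 0.9980 m³/s; C = (0.9440·0.8400 + 0.05400·104.0)/0.9980 = 6.422 mg/L.
After outfall 2: Q = 0.9980 + 0.009700 = 1.008 m³/s; C = (0.9980·6.422 + 0.009700·29.00)/1.008 = 6.639 mg/L.
After outfall 3: Q = 1.008 + 0.03190 = 1.040 m³/s; C = (1.008·6.639 + 0.03190·66.60)/1.040 = 8.479 mg/L.

8.48 mg/L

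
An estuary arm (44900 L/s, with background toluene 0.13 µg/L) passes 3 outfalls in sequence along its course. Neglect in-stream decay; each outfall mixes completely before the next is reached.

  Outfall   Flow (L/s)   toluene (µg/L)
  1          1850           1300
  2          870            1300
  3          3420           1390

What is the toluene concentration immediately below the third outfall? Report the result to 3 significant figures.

Outfall 1: combined Q = 46750 L/s; C = (44900·0.1300 + 1850·1300)/46750 = 51.57 µg/L.
Outfall 2: combined Q = 47620 L/s; C = (46750·51.57 + 870.0·1300)/47620 = 74.38 µg/L.
Outfall 3: combined Q = 51040 L/s; C = (47620·74.38 + 3420·1390)/51040 = 162.5 µg/L.

163 µg/L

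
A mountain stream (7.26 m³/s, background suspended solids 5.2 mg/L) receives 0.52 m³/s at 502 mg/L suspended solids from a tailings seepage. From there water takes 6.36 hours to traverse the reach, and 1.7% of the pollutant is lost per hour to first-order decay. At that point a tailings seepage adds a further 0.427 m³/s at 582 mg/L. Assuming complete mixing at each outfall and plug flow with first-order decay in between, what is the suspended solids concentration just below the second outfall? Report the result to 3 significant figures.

Conservation of mass: C = (7.260·5.200 + 0.5200·502.0) / 7.780 = 298.8/7.780 = 38.41 mg/L; combined flow 7.780 m³/s.
1.7%/h lost → k = −ln(1 − 0.017) = 0.01715 h⁻¹.
Applying C = C₀e^(−kt): 38.41 × 0.8967 = 34.44 mg/L.
At the second outfall, C = (7.780·34.44 + 0.4270·582.0) / (7.780 + 0.4270) = 62.93 mg/L.

62.9 mg/L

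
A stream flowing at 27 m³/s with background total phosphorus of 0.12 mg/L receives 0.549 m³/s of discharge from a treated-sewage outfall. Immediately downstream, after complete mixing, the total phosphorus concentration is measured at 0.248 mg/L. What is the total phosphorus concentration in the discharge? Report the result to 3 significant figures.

Mass balance: 27.00·0.1200 + 0.5490·Cₑ = 27.55·0.2480
→ Cₑ = (27.55·0.2480 − 27.00·0.1200) / 0.5490 = 6.543 mg/L.

6.54 mg/L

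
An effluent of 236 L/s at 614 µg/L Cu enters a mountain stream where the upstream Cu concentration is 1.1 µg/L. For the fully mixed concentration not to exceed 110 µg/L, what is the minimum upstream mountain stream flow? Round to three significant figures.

Set C_mix = 110: (Q·1.100 + 236.0·614.0) / (Q + 236.0) = 110
→ Q = 236.0·(614.0 − 110)/(110 − 1.100) = 1092 L/s.

1090 L/s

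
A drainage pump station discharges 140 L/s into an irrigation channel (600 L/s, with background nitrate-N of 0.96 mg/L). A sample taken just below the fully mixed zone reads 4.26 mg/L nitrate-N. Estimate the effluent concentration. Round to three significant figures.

18.4 mg/L

Mass balance: 600.0·0.9600 + 140.0·Cₑ = 740.0·4.260
→ Cₑ = (740.0·4.260 − 600.0·0.9600) / 140.0 = 18.40 mg/L.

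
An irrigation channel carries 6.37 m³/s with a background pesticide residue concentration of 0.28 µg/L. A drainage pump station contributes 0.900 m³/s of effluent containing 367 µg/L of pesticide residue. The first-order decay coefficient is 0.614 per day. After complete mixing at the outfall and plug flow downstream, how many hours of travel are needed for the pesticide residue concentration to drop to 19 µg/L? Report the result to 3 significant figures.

Mass balance: C = (6.370·0.2800 + 0.9000·367.0) / 7.270 = 332.1/7.270 = 45.68 µg/L.
45.68·exp(−k·t) = 19 → t = ln(45.68/19)/k = 123400 s = 34.29 h.

34.3 h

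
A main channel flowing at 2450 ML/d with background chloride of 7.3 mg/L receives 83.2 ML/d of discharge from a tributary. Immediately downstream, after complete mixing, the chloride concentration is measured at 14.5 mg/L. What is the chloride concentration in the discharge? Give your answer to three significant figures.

227 mg/L

Mass balance: 2450·7.300 + 83.20·Cₑ = 2533·14.50
→ Cₑ = (2533·14.50 − 2450·7.300) / 83.20 = 226.5 mg/L.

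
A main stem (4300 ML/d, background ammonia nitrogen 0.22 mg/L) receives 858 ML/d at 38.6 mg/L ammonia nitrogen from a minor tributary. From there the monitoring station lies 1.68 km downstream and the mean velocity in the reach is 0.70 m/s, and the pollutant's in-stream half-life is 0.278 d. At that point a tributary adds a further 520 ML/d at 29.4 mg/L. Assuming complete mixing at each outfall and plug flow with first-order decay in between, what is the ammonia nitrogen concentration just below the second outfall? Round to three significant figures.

After mixing, C = (4300·0.2200 + 858.0·38.60) / 5158 = 34060/5158 = 6.604 mg/L; combined flow 5158 ML/d.
Travel time t = 1.68·1000 / 0.70 = 2400 s = 0.6667 h.
Half-life 0.278 d → k = ln 2 / 0.278 = 2.493 d⁻¹.
Applying C = C₀e^(−kt): 6.604 × 0.9331 = 6.162 mg/L.
At the second outfall, C = (5158·6.162 + 520.0·29.40) / (5158 + 520.0) = 8.290 mg/L.

8.29 mg/L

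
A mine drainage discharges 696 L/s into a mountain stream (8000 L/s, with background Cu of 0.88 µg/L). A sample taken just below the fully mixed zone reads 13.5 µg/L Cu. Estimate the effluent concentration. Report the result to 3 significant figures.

159 µg/L

Mass balance: 8000·0.8800 + 696.0·Cₑ = 8696·13.50
→ Cₑ = (8696·13.50 − 8000·0.8800) / 696.0 = 158.6 µg/L.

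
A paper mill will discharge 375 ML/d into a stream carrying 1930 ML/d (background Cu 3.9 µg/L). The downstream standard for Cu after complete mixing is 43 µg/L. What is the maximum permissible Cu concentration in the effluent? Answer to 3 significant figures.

At the limit, (Qr·Cr + Qe·Cₑ)/(Qr + Qe) = 43:
Cₑ = (2305·43 − 1930·3.900) / 375.0 = 244.2 µg/L.

244 µg/L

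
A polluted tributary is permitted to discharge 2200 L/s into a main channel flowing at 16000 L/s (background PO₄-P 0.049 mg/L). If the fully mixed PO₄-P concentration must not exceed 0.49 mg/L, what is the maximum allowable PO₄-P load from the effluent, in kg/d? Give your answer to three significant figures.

703 kg/d

Mass balance at the limit: 16000·0.04900 + 2200·Cₑ = 18200·0.49 → Cₑ = 3.697 mg/L.
2200 L/s = 2.200 m³/s. Load = 2.200 m³/s × 3.697 g/m³ × 86 400 s/d = 702.8 kg/d.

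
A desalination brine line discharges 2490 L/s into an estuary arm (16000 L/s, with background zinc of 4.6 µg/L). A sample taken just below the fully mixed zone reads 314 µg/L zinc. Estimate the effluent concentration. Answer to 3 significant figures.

Mass balance: 16000·4.600 + 2490·Cₑ = 18490·314.0
→ Cₑ = (18490·314.0 − 16000·4.600) / 2490 = 2302 µg/L.

2300 µg/L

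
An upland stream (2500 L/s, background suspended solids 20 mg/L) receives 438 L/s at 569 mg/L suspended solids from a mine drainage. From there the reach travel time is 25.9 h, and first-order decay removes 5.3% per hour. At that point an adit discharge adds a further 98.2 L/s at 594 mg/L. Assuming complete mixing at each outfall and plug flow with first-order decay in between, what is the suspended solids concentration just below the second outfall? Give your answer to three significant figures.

Conservation of mass: C = (2500·20.00 + 438.0·569.0) / 2938 = 299200/2938 = 101.8 mg/L; combined flow 2938 L/s.
5.3%/h lost → k = −ln(1 − 0.053) = 0.05446 h⁻¹.
Applying C = C₀e^(−kt): 101.8 × 0.2440 = 24.85 mg/L.
Second outfall: C = (2938·24.85 + 98.20·594.0)/3036 = 43.26 mg/L.

43.3 mg/L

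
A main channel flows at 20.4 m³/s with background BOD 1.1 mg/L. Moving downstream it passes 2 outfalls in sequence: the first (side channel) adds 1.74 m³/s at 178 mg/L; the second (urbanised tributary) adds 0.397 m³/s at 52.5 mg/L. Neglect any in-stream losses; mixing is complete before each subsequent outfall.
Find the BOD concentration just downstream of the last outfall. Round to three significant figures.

15.7 mg/L

After outfall 1: Q = 20.40 + 1.740 = 22.14 m³/s; C = (20.40·1.100 + 1.740·178.0)/22.14 = 15.00 mg/L.
After outfall 2: Q = 22.14 + 0.3970 = 22.54 m³/s; C = (22.14·15.00 + 0.3970·52.50)/22.54 = 15.66 mg/L.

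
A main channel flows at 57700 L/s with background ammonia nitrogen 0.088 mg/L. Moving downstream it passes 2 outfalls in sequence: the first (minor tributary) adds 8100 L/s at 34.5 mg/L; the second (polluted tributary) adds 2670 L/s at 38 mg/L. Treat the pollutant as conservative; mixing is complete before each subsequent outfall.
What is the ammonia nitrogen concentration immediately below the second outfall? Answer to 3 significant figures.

Outfall 1: combined Q = 65800 L/s; C = (57700·0.08800 + 8100·34.50)/65800 = 4.324 mg/L.
Outfall 2: combined Q = 68470 L/s; C = (65800·4.324 + 2670·38.00)/68470 = 5.637 mg/L.

5.64 mg/L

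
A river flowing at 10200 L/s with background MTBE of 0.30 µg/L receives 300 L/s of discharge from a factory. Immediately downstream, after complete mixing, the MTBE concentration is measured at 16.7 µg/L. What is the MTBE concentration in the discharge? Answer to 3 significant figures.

Mass balance: 10200·0.3000 + 300.0·Cₑ = 10500·16.70
→ Cₑ = (10500·16.70 − 10200·0.3000) / 300.0 = 574.3 µg/L.

574 µg/L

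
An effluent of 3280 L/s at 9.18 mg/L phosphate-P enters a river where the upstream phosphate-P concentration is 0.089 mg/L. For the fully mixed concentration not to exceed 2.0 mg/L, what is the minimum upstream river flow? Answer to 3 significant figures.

12300 L/s

Set C_mix = 2.0: (Q·0.08900 + 3280·9.180) / (Q + 3280) = 2.0
→ Q = 3280·(9.180 − 2.0)/(2.0 − 0.08900) = 12320 L/s.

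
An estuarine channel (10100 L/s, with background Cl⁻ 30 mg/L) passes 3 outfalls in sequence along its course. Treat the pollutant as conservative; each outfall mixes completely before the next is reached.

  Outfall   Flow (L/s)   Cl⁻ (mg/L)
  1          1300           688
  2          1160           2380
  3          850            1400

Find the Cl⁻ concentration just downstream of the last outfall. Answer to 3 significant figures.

384 mg/L

After outfall 1: Q = 10100 + 1300 = 11400 L/s; C = (10100·30.00 + 1300·688.0)/11400 = 105.0 mg/L.
After outfall 2: Q = 11400 + 1160 = 12560 L/s; C = (11400·105.0 + 1160·2380)/12560 = 315.1 mg/L.
After outfall 3: Q = 12560 + 850.0 = 13410 L/s; C = (12560·315.1 + 850.0·1400)/13410 = 383.9 mg/L.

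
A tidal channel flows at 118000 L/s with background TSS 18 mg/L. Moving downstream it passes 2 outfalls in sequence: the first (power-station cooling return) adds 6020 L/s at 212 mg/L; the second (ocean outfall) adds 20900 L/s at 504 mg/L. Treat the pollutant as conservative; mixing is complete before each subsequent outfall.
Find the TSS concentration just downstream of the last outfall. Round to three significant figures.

After outfall 1: Q = 118000 + 6020 = 124000 L/s; C = (118000·18.00 + 6020·212.0)/124000 = 27.42 mg/L.
After outfall 2: Q = 124000 + 20900 = 144900 L/s; C = (124000·27.42 + 20900·504.0)/144900 = 96.15 mg/L.

96.1 mg/L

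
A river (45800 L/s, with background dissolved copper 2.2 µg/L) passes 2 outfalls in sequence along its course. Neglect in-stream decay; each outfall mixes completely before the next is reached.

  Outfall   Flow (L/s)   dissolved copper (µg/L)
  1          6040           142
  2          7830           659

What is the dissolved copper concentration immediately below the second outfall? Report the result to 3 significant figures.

After outfall 1: Q = 45800 + 6040 = 51840 L/s; C = (45800·2.200 + 6040·142.0)/51840 = 18.49 µg/L.
After outfall 2: Q = 51840 + 7830 = 59670 L/s; C = (51840·18.49 + 7830·659.0)/59670 = 102.5 µg/L.

103 µg/L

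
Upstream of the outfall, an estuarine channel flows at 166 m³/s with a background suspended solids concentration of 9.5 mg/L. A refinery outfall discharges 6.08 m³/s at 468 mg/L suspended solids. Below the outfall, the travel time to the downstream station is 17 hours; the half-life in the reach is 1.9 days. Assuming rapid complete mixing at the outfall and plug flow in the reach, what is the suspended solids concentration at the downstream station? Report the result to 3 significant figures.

19.8 mg/L

Mixed concentration C = ΣQC/ΣQ = (166.0·9.500 + 6.080·468.0) / 172.1 = 4422/172.1 = 25.70 mg/L.
Half-life 1.9 d → k = ln 2 / 1.9 = 0.3648 d⁻¹.
First-order decay: C = 25.70·exp(−k·t) = 25.70·0.7723 = 19.85 mg/L.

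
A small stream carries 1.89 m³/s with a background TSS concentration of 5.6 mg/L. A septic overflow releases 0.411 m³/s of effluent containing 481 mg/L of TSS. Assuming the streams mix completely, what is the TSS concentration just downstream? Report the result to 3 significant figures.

Flow-weighted average: C = (1.890·5.600 + 0.4110·481.0) / 2.301 = 208.3/2.301 = 90.51 mg/L.

90.5 mg/L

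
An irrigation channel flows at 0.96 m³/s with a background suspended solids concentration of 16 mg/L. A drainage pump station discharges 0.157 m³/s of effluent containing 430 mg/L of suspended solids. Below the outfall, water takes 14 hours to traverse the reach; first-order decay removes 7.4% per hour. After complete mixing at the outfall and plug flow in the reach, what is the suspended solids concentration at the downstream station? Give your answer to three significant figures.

Flow-weighted average: C = (0.9600·16.00 + 0.1570·430.0) / 1.117 = 82.87/1.117 = 74.19 mg/L.
7.4%/h lost → k = −ln(1 − 0.074) = 0.07688 h⁻¹.
First-order decay: C = 74.19·exp(−k·t) = 74.19·0.3408 = 25.29 mg/L.

25.3 mg/L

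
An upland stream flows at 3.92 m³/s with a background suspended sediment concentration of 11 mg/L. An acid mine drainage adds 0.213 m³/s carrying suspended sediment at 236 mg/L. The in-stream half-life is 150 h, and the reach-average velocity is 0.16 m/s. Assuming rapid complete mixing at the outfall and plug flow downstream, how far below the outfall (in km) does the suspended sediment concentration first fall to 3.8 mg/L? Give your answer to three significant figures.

222 km

After mixing, C = (3.920·11.00 + 0.2130·236.0) / 4.133 = 93.39/4.133 = 22.60 mg/L.
Half-life 150 h → k = ln 2 / 150 = 0.004621 h⁻¹ = 0.1109 d⁻¹.
Set 22.60·exp(−k·t) = 3.8 → t = ln(22.60/3.8)/k = 1389000 s = 385.8 h.
Distance = v·t = 0.16·1389000 = 222200 m = 222.2 km.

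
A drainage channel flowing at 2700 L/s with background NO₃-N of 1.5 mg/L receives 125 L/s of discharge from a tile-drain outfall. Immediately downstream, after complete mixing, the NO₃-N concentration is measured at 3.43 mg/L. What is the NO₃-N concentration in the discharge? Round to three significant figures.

Mass balance: 2700·1.500 + 125.0·Cₑ = 2825·3.430
→ Cₑ = (2825·3.430 − 2700·1.500) / 125.0 = 45.12 mg/L.

45.1 mg/L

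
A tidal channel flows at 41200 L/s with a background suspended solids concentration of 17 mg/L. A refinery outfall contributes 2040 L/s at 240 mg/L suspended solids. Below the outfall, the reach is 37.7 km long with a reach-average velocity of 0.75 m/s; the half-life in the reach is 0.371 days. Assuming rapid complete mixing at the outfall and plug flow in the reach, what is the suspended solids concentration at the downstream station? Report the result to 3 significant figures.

9.28 mg/L

Flow-weighted average: C = (41200·17.00 + 2040·240.0) / 43240 = 1190000/43240 = 27.52 mg/L.
Travel time t = 37.7·1000 / 0.75 = 50270 s = 13.96 h.
Half-life 0.371 d → k = ln 2 / 0.371 = 1.868 d⁻¹.
First-order decay: C = 27.52·exp(−k·t) = 27.52·0.3372 = 9.281 mg/L.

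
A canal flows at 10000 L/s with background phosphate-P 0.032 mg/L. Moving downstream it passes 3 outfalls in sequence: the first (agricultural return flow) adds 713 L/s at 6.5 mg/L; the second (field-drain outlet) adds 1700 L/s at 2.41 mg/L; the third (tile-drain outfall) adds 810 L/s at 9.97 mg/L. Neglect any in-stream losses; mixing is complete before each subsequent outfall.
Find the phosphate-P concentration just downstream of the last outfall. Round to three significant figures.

Outfall 1: combined Q = 10710 L/s; C = (10000·0.03200 + 713.0·6.500)/10710 = 0.4625 mg/L.
Outfall 2: combined Q = 12410 L/s; C = (10710·0.4625 + 1700·2.410)/12410 = 0.7292 mg/L.
Outfall 3: combined Q = 13220 L/s; C = (12410·0.7292 + 810.0·9.970)/13220 = 1.295 mg/L.

1.30 mg/L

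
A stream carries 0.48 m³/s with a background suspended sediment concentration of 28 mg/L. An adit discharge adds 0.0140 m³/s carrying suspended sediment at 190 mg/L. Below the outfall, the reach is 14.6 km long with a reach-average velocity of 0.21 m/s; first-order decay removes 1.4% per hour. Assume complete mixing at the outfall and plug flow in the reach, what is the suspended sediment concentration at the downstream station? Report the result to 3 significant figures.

After mixing, C = (0.4800·28.00 + 0.01400·190.0) / 0.4940 = 16.10/0.4940 = 32.59 mg/L.
Travel time t = 14.6·1000 / 0.21 = 69520 s = 19.31 h.
1.4%/h lost → k = −ln(1 − 0.014) = 0.01410 h⁻¹.
First-order decay: C = 32.59·exp(−k·t) = 32.59·0.7616 = 24.82 mg/L.

24.8 mg/L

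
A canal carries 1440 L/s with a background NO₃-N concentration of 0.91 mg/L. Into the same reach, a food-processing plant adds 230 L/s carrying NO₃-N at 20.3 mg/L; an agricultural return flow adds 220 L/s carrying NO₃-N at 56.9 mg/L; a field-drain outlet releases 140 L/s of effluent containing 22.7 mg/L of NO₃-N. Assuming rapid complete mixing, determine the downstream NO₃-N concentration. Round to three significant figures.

10.7 mg/L

Conservation of mass: C = (1440·0.9100 + 230.0·20.30 + 220.0·56.90 + 140.0·22.70) / 2030 = 21680/2030 = 10.68 mg/L.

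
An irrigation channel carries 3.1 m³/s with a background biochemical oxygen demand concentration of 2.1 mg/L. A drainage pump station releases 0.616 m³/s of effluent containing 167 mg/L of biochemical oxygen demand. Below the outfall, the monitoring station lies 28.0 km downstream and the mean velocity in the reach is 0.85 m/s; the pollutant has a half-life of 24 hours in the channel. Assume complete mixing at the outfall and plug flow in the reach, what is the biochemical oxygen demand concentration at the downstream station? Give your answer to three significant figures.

22.6 mg/L

Mass balance: C = (3.100·2.100 + 0.6160·167.0) / 3.716 = 109.4/3.716 = 29.44 mg/L.
Travel time t = 28.0·1000 / 0.85 = 32940 s = 9.150 h.
Half-life 24 h → k = ln 2 / 24 = 0.02888 h⁻¹ = 0.6931 d⁻¹.
After decay, C = 29.44 × e^(−kt) = 29.44 × 0.7678 = 22.60 mg/L.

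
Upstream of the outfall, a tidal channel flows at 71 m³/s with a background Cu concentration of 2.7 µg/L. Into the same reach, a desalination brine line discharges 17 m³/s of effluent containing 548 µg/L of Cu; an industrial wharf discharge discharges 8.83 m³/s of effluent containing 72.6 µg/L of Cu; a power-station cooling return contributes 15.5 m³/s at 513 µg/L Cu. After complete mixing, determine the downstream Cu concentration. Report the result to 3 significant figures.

161 µg/L

Conservation of mass: C = (71.00·2.700 + 17.00·548.0 + 8.830·72.60 + 15.50·513.0) / 112.3 = 18100/112.3 = 161.1 µg/L.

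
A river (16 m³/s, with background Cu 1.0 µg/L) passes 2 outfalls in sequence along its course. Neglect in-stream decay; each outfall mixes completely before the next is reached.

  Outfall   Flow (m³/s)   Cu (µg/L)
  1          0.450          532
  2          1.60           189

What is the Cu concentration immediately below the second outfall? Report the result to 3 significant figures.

30.9 µg/L

Below outfall 1: Q → 16.45 m³/s, C = (16.00·1.000 + 0.4500·532.0)/16.45 = 15.53 µg/L.
Below outfall 2: Q → 18.05 m³/s, C = (16.45·15.53 + 1.600·189.0)/18.05 = 30.90 µg/L.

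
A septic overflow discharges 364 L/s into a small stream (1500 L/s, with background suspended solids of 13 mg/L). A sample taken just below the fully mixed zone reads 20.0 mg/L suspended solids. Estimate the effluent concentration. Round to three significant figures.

Mass balance: 1500·13.00 + 364.0·Cₑ = 1864·20.00
→ Cₑ = (1864·20.00 − 1500·13.00) / 364.0 = 48.85 mg/L.

48.8 mg/L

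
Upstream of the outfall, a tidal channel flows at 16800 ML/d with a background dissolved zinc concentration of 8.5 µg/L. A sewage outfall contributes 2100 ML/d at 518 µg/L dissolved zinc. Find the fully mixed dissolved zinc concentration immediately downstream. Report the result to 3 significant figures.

65.1 µg/L

After mixing, C = (16800·8.500 + 2100·518.0) / 18900 = 1231000/18900 = 65.11 µg/L.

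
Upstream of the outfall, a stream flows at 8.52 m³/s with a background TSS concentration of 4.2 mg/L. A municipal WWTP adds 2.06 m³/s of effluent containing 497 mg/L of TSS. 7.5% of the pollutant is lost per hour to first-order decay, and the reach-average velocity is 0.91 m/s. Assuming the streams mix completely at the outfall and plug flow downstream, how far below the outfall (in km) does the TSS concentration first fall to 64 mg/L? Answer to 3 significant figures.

18.8 km

Mass balance: C = (8.520·4.200 + 2.060·497.0) / 10.58 = 1060/10.58 = 100.2 mg/L.
7.5%/h lost → k = −ln(1 − 0.075) = 0.07796 h⁻¹.
Set 100.2·exp(−k·t) = 64 → t = ln(100.2/64)/k = 20680 s = 5.744 h.
Distance = v·t = 0.91·20680 = 18820 m = 18.82 km.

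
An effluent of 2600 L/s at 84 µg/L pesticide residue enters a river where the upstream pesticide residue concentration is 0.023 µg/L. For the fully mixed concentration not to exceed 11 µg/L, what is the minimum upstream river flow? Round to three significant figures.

17300 L/s

Set C_mix = 11: (Q·0.02300 + 2600·84.00) / (Q + 2600) = 11
→ Q = 2600·(84.00 − 11)/(11 − 0.02300) = 17290 L/s.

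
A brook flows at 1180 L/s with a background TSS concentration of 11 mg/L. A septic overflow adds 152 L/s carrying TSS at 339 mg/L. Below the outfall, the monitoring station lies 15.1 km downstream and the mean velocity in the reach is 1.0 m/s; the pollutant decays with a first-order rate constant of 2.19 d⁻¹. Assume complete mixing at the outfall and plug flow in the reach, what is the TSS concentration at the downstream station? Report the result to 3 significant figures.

33.0 mg/L

Conservation of mass: C = (1180·11.00 + 152.0·339.0) / 1332 = 64510/1332 = 48.43 mg/L.
Travel time t = 15.1·1000 / 1.0 = 15100 s = 4.194 h.
First-order decay: C = 48.43·exp(−k·t) = 48.43·0.6820 = 33.03 mg/L.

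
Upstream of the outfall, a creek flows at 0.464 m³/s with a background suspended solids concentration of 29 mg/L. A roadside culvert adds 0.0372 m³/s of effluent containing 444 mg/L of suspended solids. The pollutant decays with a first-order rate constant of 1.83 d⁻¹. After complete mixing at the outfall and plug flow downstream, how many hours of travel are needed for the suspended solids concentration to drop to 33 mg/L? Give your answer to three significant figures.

After mixing, C = (0.4640·29.00 + 0.03720·444.0) / 0.5012 = 29.97/0.5012 = 59.80 mg/L.
59.80·exp(−k·t) = 33 → t = ln(59.80/33)/k = 28070 s = 7.797 h.

7.80 h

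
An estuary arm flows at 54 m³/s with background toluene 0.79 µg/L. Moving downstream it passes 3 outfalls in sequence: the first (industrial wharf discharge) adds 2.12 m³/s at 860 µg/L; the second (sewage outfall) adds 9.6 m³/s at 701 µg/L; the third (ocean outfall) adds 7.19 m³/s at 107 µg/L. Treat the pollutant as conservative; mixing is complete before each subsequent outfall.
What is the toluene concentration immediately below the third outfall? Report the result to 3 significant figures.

128 µg/L

After outfall 1: Q = 54.00 + 2.120 = 56.12 m³/s; C = (54.00·0.7900 + 2.120·860.0)/56.12 = 33.25 µg/L.
After outfall 2: Q = 56.12 + 9.600 = 65.72 m³/s; C = (56.12·33.25 + 9.600·701.0)/65.72 = 130.8 µg/L.
After outfall 3: Q = 65.72 + 7.190 = 72.91 m³/s; C = (65.72·130.8 + 7.190·107.0)/72.91 = 128.4 µg/L.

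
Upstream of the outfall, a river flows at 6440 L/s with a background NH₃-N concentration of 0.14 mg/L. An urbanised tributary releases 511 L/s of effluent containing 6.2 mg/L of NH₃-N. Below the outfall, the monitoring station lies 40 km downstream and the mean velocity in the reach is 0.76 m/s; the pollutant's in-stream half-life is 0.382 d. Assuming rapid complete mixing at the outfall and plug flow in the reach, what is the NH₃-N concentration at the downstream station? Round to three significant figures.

After mixing, C = (6440·0.1400 + 511.0·6.200) / 6951 = 4070/6951 = 0.5855 mg/L.
Travel time t = 40·1000 / 0.76 = 52630 s = 14.62 h.
Half-life 0.382 d → k = ln 2 / 0.382 = 1.815 d⁻¹.
Applying C = C₀e^(−kt): 0.5855 × 0.3311 = 0.1939 mg/L.

0.194 mg/L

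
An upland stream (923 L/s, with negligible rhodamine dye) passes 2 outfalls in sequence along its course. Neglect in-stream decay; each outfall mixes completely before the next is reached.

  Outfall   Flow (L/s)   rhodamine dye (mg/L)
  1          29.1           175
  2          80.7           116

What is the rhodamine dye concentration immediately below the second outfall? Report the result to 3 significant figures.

Outfall 1: combined Q = 952.1 L/s; C = (923.0·0 + 29.10·175.0)/952.1 = 5.349 mg/L.
Outfall 2: combined Q = 1033 L/s; C = (952.1·5.349 + 80.70·116.0)/1033 = 13.99 mg/L.

14.0 mg/L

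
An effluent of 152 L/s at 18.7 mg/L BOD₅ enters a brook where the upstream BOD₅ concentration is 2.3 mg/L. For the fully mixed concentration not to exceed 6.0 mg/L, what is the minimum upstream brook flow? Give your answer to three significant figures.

522 L/s

Set C_mix = 6.0: (Q·2.300 + 152.0·18.70) / (Q + 152.0) = 6.0
→ Q = 152.0·(18.70 − 6.0)/(6.0 − 2.300) = 521.7 L/s.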